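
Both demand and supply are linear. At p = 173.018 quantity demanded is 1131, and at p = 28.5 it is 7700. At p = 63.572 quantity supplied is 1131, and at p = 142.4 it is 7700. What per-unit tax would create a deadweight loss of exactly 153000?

Demand slope = (28.5 − 173.018)/(7700 − 1131) = −0.022, so p = 197.9 − 0.022q.
Supply slope = (142.4 − 63.572)/(7700 − 1131) = 0.012, so p = 50 + 0.012q.
Competitive equilibrium: 197.9 − 0.022q = 50 + 0.012q → q* = 4350, p* = 102.2.
A tax t gives Δq = t/0.034 and wedge t, so DWL = t²/0.068.
t²/0.068 = 153000 → t² = 10404 → t = 102.

102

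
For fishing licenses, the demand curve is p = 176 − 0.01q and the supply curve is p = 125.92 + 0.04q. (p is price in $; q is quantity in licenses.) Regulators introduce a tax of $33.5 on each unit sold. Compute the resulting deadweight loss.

$11222.50

Competitive equilibrium: 176 − 0.01q = 125.92 + 0.04q → q* = 1001.6, p* = 165.984.
With the tax, the buyer price exceeds the seller price by 33.5: (176 − 0.01q) − (125.92 + 0.04q) = 33.5 → q' = 331.6.
Δq = 1001.6 − 331.6 = 670; the wedge equals the tax, 33.5.
The triangle = ½ × 670 × 33.5 = $11222.50.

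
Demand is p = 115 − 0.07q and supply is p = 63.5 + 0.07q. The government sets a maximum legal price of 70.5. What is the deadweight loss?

Competitive equilibrium: 115 − 0.07q = 63.5 + 0.07q → q* = 367.8571, p* = 89.25.
At the ceiling p = 70.5, quantity supplied = (70.5 − 63.5)/0.07 = 100.
Willingness to pay at q' = 100: 115 − 0.07·100 = 108.
Δq = 367.8571 − 100 = 267.8571; wedge = 108 − 70.5 = 37.5.
DWL = ½ × 267.8571 × 37.5 = 5022.32.

5022.32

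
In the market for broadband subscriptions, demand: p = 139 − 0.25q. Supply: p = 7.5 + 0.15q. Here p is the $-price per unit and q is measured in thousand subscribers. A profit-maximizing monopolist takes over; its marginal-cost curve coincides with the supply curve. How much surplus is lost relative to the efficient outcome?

$3197.53 thousand

Competitive equilibrium: 139 − 0.25q = 7.5 + 0.15q → q* = 328.75, p* = 56.8125.
Marginal revenue: MR = 139 − 0.5q. Set MR = MC: 139 − 0.5q = 7.5 + 0.15q → q_m = 202.3077.
Price p_m = 139 − 0.25·202.3077 = 88.4231; MC(q_m) = 7.5 + 0.15·202.3077 = 37.8462.
Competitive q* = 328.75, so Δq = 126.4423; wedge = 88.4231 − 37.8462 = 50.5769.
The triangle = ½ × 126.4423 × 50.5769 = $3197.53 thousand.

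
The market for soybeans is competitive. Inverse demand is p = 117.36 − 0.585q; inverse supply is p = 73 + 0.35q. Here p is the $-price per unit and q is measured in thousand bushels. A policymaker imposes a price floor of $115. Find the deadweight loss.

Competitive equilibrium: 117.36 − 0.585q = 73 + 0.35q → q* = 47.4439, p* = 89.6053.
At the floor p = 115, quantity demanded = (117.36 − 115)/0.585 = 4.0342.
Sellers' marginal cost at q' = 4.0342: 73 + 0.35·4.0342 = 74.412.
Δq = 47.4439 − 4.0342 = 43.4097; wedge = 115 − 74.412 = 40.588.
The triangle = ½ × 43.4097 × 40.588 = $880.96 thousand.

$880.96 thousand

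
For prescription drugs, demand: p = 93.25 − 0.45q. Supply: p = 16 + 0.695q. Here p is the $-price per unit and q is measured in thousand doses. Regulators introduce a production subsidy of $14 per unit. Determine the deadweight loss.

Competitive equilibrium: 93.25 − 0.45q = 16 + 0.695q → q* = 67.4672, p* = 62.8897.
The subsidy lowers effective supply by 14: p = 2 + 0.695q.
New quantity: 93.25 − 0.45q = 2 + 0.695q → q' = 79.6943.
Overproduction Δq = 79.6943 − 67.4672 = 12.2271; wedge = subsidy = 14.
Welfare loss = ½ × 12.2271 × 14 = $85.59 thousand.

$85.59 thousand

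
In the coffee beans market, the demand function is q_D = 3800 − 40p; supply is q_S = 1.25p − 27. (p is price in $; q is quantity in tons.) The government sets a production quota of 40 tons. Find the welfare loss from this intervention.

$989.19

In inverse form: demand p = 95 − 0.025q, supply p = 21.6 + 0.8q.
Competitive equilibrium: 95 − 0.025q = 21.6 + 0.8q → q* = 88.9697, p* = 92.7758.
At q = 40: demand price = 95 − 0.025·40 = 94; supply price = 21.6 + 0.8·40 = 53.6.
Δq = 88.9697 − 40 = 48.9697; wedge = 94 − 53.6 = 40.4.
DWL = ½ × 48.9697 × 40.4 = $989.19.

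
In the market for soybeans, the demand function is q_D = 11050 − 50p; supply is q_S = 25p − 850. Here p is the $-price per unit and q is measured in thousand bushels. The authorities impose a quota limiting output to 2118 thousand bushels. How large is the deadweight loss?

$29920.05 thousand

In inverse form: demand p = 221 − 0.02q, supply p = 34 + 0.04q.
Competitive equilibrium: 221 − 0.02q = 34 + 0.04q → q* = 3116.6667, p* = 158.6667.
At q = 2118: demand price = 221 − 0.02·2118 = 178.64; supply price = 34 + 0.04·2118 = 118.72.
Δq = 3116.6667 − 2118 = 998.6667; wedge = 178.64 − 118.72 = 59.92.
Deadweight loss = ½ × 998.6667 × 59.92 = $29920.05 thousand.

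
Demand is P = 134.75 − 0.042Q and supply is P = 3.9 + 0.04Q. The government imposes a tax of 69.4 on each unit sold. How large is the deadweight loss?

Competitive equilibrium: 134.75 − 0.042Q = 3.9 + 0.04Q → Q* = 1595.7317, P* = 67.7293.
With the tax, the buyer price exceeds the seller price by 69.4: (134.75 − 0.042Q) − (3.9 + 0.04Q) = 69.4 → Q' = 749.3902.
ΔQ = 1595.7317 − 749.3902 = 846.3415; the wedge equals the tax, 69.4.
Deadweight loss = ½ × 846.3415 × 69.4 = 29368.05.

29368.05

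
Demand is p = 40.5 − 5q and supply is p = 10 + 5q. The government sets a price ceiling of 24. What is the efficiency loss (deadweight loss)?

0.31

Competitive equilibrium: 40.5 − 5q = 10 + 5q → q* = 3.05, p* = 25.25.
At the ceiling p = 24, quantity supplied = (24 − 10)/5 = 2.8.
Willingness to pay at q' = 2.8: 40.5 − 5·2.8 = 26.5.
Δq = 3.05 − 2.8 = 0.25; wedge = 26.5 − 24 = 2.5.
DWL = ½ × 0.25 × 2.5 = 0.31.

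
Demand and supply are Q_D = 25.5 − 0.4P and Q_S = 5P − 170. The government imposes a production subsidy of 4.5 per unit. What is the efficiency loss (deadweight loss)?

3.75

In inverse form: demand P = 63.75 − 2.5Q, supply P = 34 + 0.2Q.
Competitive equilibrium: 63.75 − 2.5Q = 34 + 0.2Q → Q* = 11.0185, P* = 36.2037.
The subsidy lowers effective supply by 4.5: P = 29.5 + 0.2Q.
New quantity: 63.75 − 2.5Q = 29.5 + 0.2Q → Q' = 12.6852.
Overproduction ΔQ = 12.6852 − 11.0185 = 1.6667; wedge = subsidy = 4.5.
Deadweight loss = ½ × 1.6667 × 4.5 = 3.75.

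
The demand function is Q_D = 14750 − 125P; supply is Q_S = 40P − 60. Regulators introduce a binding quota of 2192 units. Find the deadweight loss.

29552.41

In inverse form: demand P = 118 − 0.008Q, supply P = 1.5 + 0.025Q.
Competitive equilibrium: 118 − 0.008Q = 1.5 + 0.025Q → Q* = 3530.303, P* = 89.7576.
At Q = 2192: demand price = 118 − 0.008·2192 = 100.464; supply price = 1.5 + 0.025·2192 = 56.3.
ΔQ = 3530.303 − 2192 = 1338.303; wedge = 100.464 − 56.3 = 44.164.
Deadweight loss = ½ × 1338.303 × 44.164 = 29552.41.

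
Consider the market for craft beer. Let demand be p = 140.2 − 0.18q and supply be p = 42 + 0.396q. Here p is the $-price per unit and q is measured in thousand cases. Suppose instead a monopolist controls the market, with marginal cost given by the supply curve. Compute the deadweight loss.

$474.54 thousand

Competitive equilibrium: 140.2 − 0.18q = 42 + 0.396q → q* = 170.4861, p* = 109.5125.
Marginal revenue: MR = 140.2 − 0.36q. Set MR = MC: 140.2 − 0.36q = 42 + 0.396q → q_m = 129.8942.
Price p_m = 140.2 − 0.18·129.8942 = 116.819; MC(q_m) = 42 + 0.396·129.8942 = 93.4381.
Competitive q* = 170.4861, so Δq = 40.5919; wedge = 116.819 − 93.4381 = 23.3809.
Deadweight loss = ½ × 40.5919 × 23.3809 = $474.54 thousand.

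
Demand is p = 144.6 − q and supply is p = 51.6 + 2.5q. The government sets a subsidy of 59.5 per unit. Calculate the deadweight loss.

505.75

Competitive equilibrium: 144.6 − q = 51.6 + 2.5q → q* = 26.5714, p* = 118.0286.
The subsidy lowers effective supply by 59.5: p = 2.5q − 7.9.
New quantity: 144.6 − q = 2.5q − 7.9 → q' = 43.5714.
Overproduction Δq = 43.5714 − 26.5714 = 17; wedge = subsidy = 59.5.
The triangle = ½ × 17 × 59.5 = 505.75.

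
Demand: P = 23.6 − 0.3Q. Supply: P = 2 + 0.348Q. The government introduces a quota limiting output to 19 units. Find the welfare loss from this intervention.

66.564

Competitive equilibrium: 23.6 − 0.3Q = 2 + 0.348Q → Q* = 33.3333, P* = 13.6.
At Q = 19: demand price = 23.6 − 0.3·19 = 17.9; supply price = 2 + 0.348·19 = 8.612.
ΔQ = 33.3333 − 19 = 14.3333; wedge = 17.9 − 8.612 = 9.288.
DWL = ½ × 14.3333 × 9.288 = 66.564.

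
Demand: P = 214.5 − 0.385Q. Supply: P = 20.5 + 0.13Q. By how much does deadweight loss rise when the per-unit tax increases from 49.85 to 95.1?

6367.95

Competitive equilibrium: 214.5 − 0.385Q = 20.5 + 0.13Q → Q* = 376.699, P* = 69.4709.
For a per-unit tax t: ΔQ = t/0.515, so DWL = ½·t·(t/0.515) = t²/1.03.
At t = 49.85: DWL = 2412.643. At t = 95.1: DWL = 8780.592.
Increase = 8780.592 − 2412.643 = 6367.95.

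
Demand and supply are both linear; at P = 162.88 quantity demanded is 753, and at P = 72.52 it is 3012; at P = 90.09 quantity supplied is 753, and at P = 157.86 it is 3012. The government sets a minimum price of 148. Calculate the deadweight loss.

Demand slope = (72.52 − 162.88)/(3012 − 753) = −0.04, so P = 193 − 0.04Q.
Supply slope = (157.86 − 90.09)/(3012 − 753) = 0.03, so P = 67.5 + 0.03Q.
Competitive equilibrium: 193 − 0.04Q = 67.5 + 0.03Q → Q* = 1792.8571, P* = 121.2857.
At the floor P = 148, quantity demanded = (193 − 148)/0.04 = 1125.
Sellers' marginal cost at Q' = 1125: 67.5 + 0.03·1125 = 101.25.
ΔQ = 1792.8571 − 1125 = 667.8571; wedge = 148 − 101.25 = 46.75.
The triangle = ½ × 667.8571 × 46.75 = 15611.16.

15611.16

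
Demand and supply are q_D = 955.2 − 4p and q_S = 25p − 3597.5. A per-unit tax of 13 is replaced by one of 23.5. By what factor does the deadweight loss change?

3.268

In inverse form: demand p = 238.8 − 0.25q, supply p = 143.9 + 0.04q.
Competitive equilibrium: 238.8 − 0.25q = 143.9 + 0.04q → q* = 327.2414, p* = 156.9897.
For a per-unit tax t: Δq = t/0.29, so DWL = ½·t·(t/0.29) = t²/0.58.
At t = 13: DWL = 291.379. At t = 23.5: DWL = 952.155.
Ratio = (23.5/13)² = 3.268.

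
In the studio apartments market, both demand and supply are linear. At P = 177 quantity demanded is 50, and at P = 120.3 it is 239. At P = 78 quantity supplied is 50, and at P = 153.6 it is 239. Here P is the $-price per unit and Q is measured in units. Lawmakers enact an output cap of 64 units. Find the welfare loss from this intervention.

Demand slope = (120.3 − 177)/(239 − 50) = −0.3, so P = 192 − 0.3Q.
Supply slope = (153.6 − 78)/(239 − 50) = 0.4, so P = 58 + 0.4Q.
Competitive equilibrium: 192 − 0.3Q = 58 + 0.4Q → Q* = 191.42857, P* = 134.57143.
At Q = 64: demand price = 192 − 0.3·64 = 172.8; supply price = 58 + 0.4·64 = 83.6.
ΔQ = 191.42857 − 64 = 127.42857; wedge = 172.8 − 83.6 = 89.2.
DWL = ½ × 127.42857 × 89.2 = $5683.31.

$5683.31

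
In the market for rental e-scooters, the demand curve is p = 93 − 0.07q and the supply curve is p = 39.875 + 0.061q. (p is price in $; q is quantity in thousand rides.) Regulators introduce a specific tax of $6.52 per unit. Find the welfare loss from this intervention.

Competitive equilibrium: 93 − 0.07q = 39.875 + 0.061q → q* = 405.5344, p* = 64.6126.
With the tax, the buyer price exceeds the seller price by 6.52: (93 − 0.07q) − (39.875 + 0.061q) = 6.52 → q' = 355.7634.
Δq = 405.5344 − 355.7634 = 49.771; the wedge equals the tax, 6.52.
Deadweight loss = ½ × 49.771 × 6.52 = $162.25 thousand.

$162.25 thousand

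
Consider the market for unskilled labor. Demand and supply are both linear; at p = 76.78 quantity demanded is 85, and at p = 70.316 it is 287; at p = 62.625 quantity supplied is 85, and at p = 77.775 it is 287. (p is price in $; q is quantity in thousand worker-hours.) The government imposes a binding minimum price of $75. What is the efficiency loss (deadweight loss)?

Demand slope = (70.316 − 76.78)/(287 − 85) = −0.032, so p = 79.5 − 0.032q.
Supply slope = (77.775 − 62.625)/(287 − 85) = 0.075, so p = 56.25 + 0.075q.
Competitive equilibrium: 79.5 − 0.032q = 56.25 + 0.075q → q* = 217.28972, p* = 72.546729.
At the floor p = 75, quantity demanded = (79.5 − 75)/0.032 = 140.625.
Sellers' marginal cost at q' = 140.625: 56.25 + 0.075·140.625 = 66.796875.
Δq = 217.28972 − 140.625 = 76.66472; wedge = 75 − 66.796875 = 8.203125.
DWL = ½ × 76.66472 × 8.203125 = $314.45 thousand.

$314.45 thousand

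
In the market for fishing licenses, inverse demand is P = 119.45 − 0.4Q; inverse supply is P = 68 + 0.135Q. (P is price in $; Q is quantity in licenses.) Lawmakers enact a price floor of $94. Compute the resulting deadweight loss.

$283.30

Competitive equilibrium: 119.45 − 0.4Q = 68 + 0.135Q → Q* = 96.1682, P* = 80.9827.
At the floor P = 94, quantity demanded = (119.45 − 94)/0.4 = 63.625.
Sellers' marginal cost at Q' = 63.625: 68 + 0.135·63.625 = 76.5894.
ΔQ = 96.1682 − 63.625 = 32.5432; wedge = 94 − 76.5894 = 17.4106.
Welfare loss = ½ × 32.5432 × 17.4106 = $283.30.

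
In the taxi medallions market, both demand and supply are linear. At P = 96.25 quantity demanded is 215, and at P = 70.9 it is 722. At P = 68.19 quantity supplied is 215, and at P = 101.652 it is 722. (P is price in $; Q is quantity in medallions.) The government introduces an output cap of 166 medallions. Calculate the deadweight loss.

$4908.01

Demand slope = (70.9 − 96.25)/(722 − 215) = −0.05, so P = 107 − 0.05Q.
Supply slope = (101.652 − 68.19)/(722 − 215) = 0.066, so P = 54 + 0.066Q.
Competitive equilibrium: 107 − 0.05Q = 54 + 0.066Q → Q* = 456.8966, P* = 84.1552.
At Q = 166: demand price = 107 − 0.05·166 = 98.7; supply price = 54 + 0.066·166 = 64.956.
ΔQ = 456.8966 − 166 = 290.8966; wedge = 98.7 − 64.956 = 33.744.
The triangle = ½ × 290.8966 × 33.744 = $4908.01.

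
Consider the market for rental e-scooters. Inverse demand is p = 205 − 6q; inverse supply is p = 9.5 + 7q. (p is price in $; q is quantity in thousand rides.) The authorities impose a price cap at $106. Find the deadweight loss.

$10.20 thousand

Competitive equilibrium: 205 − 6q = 9.5 + 7q → q* = 15.0385, p* = 114.7692.
At the ceiling p = 106, quantity supplied = (106 − 9.5)/7 = 13.7857.
Willingness to pay at q' = 13.7857: 205 − 6·13.7857 = 122.2858.
Δq = 15.0385 − 13.7857 = 1.2528; wedge = 122.2858 − 106 = 16.2858.
The triangle = ½ × 1.2528 × 16.2858 = $10.20 thousand.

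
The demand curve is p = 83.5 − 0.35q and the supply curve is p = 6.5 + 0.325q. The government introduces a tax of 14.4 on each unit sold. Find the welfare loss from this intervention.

Competitive equilibrium: 83.5 − 0.35q = 6.5 + 0.325q → q* = 114.0741, p* = 43.5741.
With the tax, the buyer price exceeds the seller price by 14.4: (83.5 − 0.35q) − (6.5 + 0.325q) = 14.4 → q' = 92.7407.
Δq = 114.0741 − 92.7407 = 21.3334; the wedge equals the tax, 14.4.
DWL = ½ × 21.3334 × 14.4 = 153.60.

153.60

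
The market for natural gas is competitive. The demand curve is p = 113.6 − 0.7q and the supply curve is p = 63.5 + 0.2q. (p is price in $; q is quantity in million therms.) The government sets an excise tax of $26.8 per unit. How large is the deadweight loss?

Competitive equilibrium: 113.6 − 0.7q = 63.5 + 0.2q → q* = 55.6667, p* = 74.6333.
With the tax, the buyer price exceeds the seller price by 26.8: (113.6 − 0.7q) − (63.5 + 0.2q) = 26.8 → q' = 25.8889.
Δq = 55.6667 − 25.8889 = 29.7778; the wedge equals the tax, 26.8.
Deadweight loss = ½ × 29.7778 × 26.8 = $399.02 million.

$399.02 million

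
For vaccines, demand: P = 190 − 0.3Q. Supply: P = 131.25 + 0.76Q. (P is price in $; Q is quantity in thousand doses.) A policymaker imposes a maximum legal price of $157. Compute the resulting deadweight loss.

Competitive equilibrium: 190 − 0.3Q = 131.25 + 0.76Q → Q* = 55.4245, P* = 173.3726.
At the ceiling P = 157, quantity supplied = (157 − 131.25)/0.76 = 33.8816.
Willingness to pay at Q' = 33.8816: 190 − 0.3·33.8816 = 179.8355.
ΔQ = 55.4245 − 33.8816 = 21.5429; wedge = 179.8355 − 157 = 22.8355.
DWL = ½ × 21.5429 × 22.8355 = $245.97 thousand.

$245.97 thousand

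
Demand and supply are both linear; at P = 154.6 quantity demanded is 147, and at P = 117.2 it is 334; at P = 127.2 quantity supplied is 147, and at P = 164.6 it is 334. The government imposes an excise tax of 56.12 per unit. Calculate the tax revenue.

Demand slope = (117.2 − 154.6)/(334 − 147) = −0.2, so P = 184 − 0.2Q.
Supply slope = (164.6 − 127.2)/(334 − 147) = 0.2, so P = 97.8 + 0.2Q.
Competitive equilibrium: 184 − 0.2Q = 97.8 + 0.2Q → Q* = 215.5, P* = 140.9.
With the tax, the buyer price exceeds the seller price by 56.12: (184 − 0.2Q) − (97.8 + 0.2Q) = 56.12 → Q' = 75.2.
Tax revenue = 56.12 × 75.2 = 4220.224.

4220.224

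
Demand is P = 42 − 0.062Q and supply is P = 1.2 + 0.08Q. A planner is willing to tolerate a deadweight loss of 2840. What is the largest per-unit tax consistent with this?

28.4

Competitive equilibrium: 42 − 0.062Q = 1.2 + 0.08Q → Q* = 287.3239, P* = 24.1859.
A tax t gives ΔQ = t/0.142 and wedge t, so DWL = t²/0.284.
t²/0.284 = 2840 → t² = 806.56 → t = 28.4.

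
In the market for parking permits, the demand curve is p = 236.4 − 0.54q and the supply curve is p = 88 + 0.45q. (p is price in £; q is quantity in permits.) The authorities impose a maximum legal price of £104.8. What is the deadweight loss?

Competitive equilibrium: 236.4 − 0.54q = 88 + 0.45q → q* = 149.899, p* = 155.4545.
At the ceiling p = 104.8, quantity supplied = (104.8 − 88)/0.45 = 37.3333.
Willingness to pay at q' = 37.3333: 236.4 − 0.54·37.3333 = 216.24.
Δq = 149.899 − 37.3333 = 112.5657; wedge = 216.24 − 104.8 = 111.44.
DWL = ½ × 112.5657 × 111.44 = £6272.16.

£6272.16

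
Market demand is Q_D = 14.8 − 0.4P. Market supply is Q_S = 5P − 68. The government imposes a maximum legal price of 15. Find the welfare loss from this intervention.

In inverse form: demand P = 37 − 2.5Q, supply P = 13.6 + 0.2Q.
Competitive equilibrium: 37 − 2.5Q = 13.6 + 0.2Q → Q* = 8.6667, P* = 15.3333.
At the ceiling P = 15, quantity supplied = (15 − 13.6)/0.2 = 7.
Willingness to pay at Q' = 7: 37 − 2.5·7 = 19.5.
ΔQ = 8.6667 − 7 = 1.6667; wedge = 19.5 − 15 = 4.5.
DWL = ½ × 1.6667 × 4.5 = 3.75.

3.75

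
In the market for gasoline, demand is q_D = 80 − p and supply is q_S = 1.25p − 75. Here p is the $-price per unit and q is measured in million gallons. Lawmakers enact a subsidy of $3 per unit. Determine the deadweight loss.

$2.50 million

In inverse form: demand p = 80 − q, supply p = 60 + 0.8q.
Competitive equilibrium: 80 − q = 60 + 0.8q → q* = 11.1111, p* = 68.8889.
The subsidy lowers effective supply by 3: p = 57 + 0.8q.
New quantity: 80 − q = 57 + 0.8q → q' = 12.7778.
Overproduction Δq = 12.7778 − 11.1111 = 1.6667; wedge = subsidy = 3.
DWL = ½ × 1.6667 × 3 = $2.50 million.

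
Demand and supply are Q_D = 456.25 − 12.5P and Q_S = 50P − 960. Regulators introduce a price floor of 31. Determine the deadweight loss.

543.40

In inverse form: demand P = 36.5 − 0.08Q, supply P = 19.2 + 0.02Q.
Competitive equilibrium: 36.5 − 0.08Q = 19.2 + 0.02Q → Q* = 173, P* = 22.66.
At the floor P = 31, quantity demanded = (36.5 − 31)/0.08 = 68.75.
Sellers' marginal cost at Q' = 68.75: 19.2 + 0.02·68.75 = 20.575.
ΔQ = 173 − 68.75 = 104.25; wedge = 31 − 20.575 = 10.425.
Deadweight loss = ½ × 104.25 × 10.425 = 543.40.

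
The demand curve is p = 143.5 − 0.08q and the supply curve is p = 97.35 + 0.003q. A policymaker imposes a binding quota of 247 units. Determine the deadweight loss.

Competitive equilibrium: 143.5 − 0.08q = 97.35 + 0.003q → q* = 556.0241, p* = 99.0181.
At q = 247: demand price = 143.5 − 0.08·247 = 123.74; supply price = 97.35 + 0.003·247 = 98.091.
Δq = 556.0241 − 247 = 309.0241; wedge = 123.74 − 98.091 = 25.649.
DWL = ½ × 309.0241 × 25.649 = 3963.08.

3963.08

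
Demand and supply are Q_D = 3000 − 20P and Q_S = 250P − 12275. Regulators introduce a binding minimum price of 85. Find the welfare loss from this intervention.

In inverse form: demand P = 150 − 0.05Q, supply P = 49.1 + 0.004Q.
Competitive equilibrium: 150 − 0.05Q = 49.1 + 0.004Q → Q* = 1868.5185, P* = 56.5741.
At the floor P = 85, quantity demanded = (150 − 85)/0.05 = 1300.
Sellers' marginal cost at Q' = 1300: 49.1 + 0.004·1300 = 54.3.
ΔQ = 1868.5185 − 1300 = 568.5185; wedge = 85 − 54.3 = 30.7.
The triangle = ½ × 568.5185 × 30.7 = 8726.76.

8726.76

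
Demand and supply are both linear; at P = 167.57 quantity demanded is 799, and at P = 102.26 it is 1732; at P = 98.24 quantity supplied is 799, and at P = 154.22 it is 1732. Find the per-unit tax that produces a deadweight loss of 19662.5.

Demand slope = (102.26 − 167.57)/(1732 − 799) = −0.07, so P = 223.5 − 0.07Q.
Supply slope = (154.22 − 98.24)/(1732 − 799) = 0.06, so P = 50.3 + 0.06Q.
Competitive equilibrium: 223.5 − 0.07Q = 50.3 + 0.06Q → Q* = 1332.3077, P* = 130.2385.
A tax t gives ΔQ = t/0.13 and wedge t, so DWL = t²/0.26.
t²/0.26 = 19662.5 → t² = 5112.25 → t = 71.5.

71.5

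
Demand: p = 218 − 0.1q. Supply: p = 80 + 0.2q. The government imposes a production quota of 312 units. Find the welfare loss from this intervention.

3285.60

Competitive equilibrium: 218 − 0.1q = 80 + 0.2q → q* = 460, p* = 172.
At q = 312: demand price = 218 − 0.1·312 = 186.8; supply price = 80 + 0.2·312 = 142.4.
Δq = 460 − 312 = 148; wedge = 186.8 − 142.4 = 44.4.
Welfare loss = ½ × 148 × 44.4 = 3285.60.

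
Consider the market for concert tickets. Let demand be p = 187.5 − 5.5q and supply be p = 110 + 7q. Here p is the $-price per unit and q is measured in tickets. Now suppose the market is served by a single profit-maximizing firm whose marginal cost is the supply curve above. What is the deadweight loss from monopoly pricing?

Competitive equilibrium: 187.5 − 5.5q = 110 + 7q → q* = 6.2, p* = 153.4.
Marginal revenue: MR = 187.5 − 11q. Set MR = MC: 187.5 − 11q = 110 + 7q → q_m = 4.3056.
Price p_m = 187.5 − 5.5·4.3056 = 163.8192; MC(q_m) = 110 + 7·4.3056 = 140.1392.
Competitive q* = 6.2, so Δq = 1.8944; wedge = 163.8192 − 140.1392 = 23.68.
Welfare loss = ½ × 1.8944 × 23.68 = $22.43.

$22.43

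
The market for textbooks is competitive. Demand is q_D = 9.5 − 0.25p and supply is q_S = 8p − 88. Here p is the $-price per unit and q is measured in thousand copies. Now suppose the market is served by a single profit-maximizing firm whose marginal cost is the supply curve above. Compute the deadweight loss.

$21.42 thousand

In inverse form: demand p = 38 − 4q, supply p = 11 + 0.125q.
Competitive equilibrium: 38 − 4q = 11 + 0.125q → q* = 6.5455, p* = 11.8182.
Marginal revenue: MR = 38 − 8q. Set MR = MC: 38 − 8q = 11 + 0.125q → q_m = 3.3231.
Price p_m = 38 − 4·3.3231 = 24.7076; MC(q_m) = 11 + 0.125·3.3231 = 11.4154.
Competitive q* = 6.5455, so Δq = 3.2224; wedge = 24.7076 − 11.4154 = 13.2922.
Deadweight loss = ½ × 3.2224 × 13.2922 = $21.42 thousand.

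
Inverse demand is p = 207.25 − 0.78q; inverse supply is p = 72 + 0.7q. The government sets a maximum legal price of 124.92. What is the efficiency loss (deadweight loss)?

Competitive equilibrium: 207.25 − 0.78q = 72 + 0.7q → q* = 91.3851, p* = 135.9696.
At the ceiling p = 124.92, quantity supplied = (124.92 − 72)/0.7 = 75.6.
Willingness to pay at q' = 75.6: 207.25 − 0.78·75.6 = 148.282.
Δq = 91.3851 − 75.6 = 15.7851; wedge = 148.282 − 124.92 = 23.362.
DWL = ½ × 15.7851 × 23.362 = 184.39.

184.39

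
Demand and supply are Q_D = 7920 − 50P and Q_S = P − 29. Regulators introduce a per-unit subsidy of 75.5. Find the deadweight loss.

In inverse form: demand P = 158.4 − 0.02Q, supply P = 29 + Q.
Competitive equilibrium: 158.4 − 0.02Q = 29 + Q → Q* = 126.8627, P* = 155.8627.
The subsidy lowers effective supply by 75.5: P = Q − 46.5.
New quantity: 158.4 − 0.02Q = Q − 46.5 → Q' = 200.8824.
Overproduction ΔQ = 200.8824 − 126.8627 = 74.0197; wedge = subsidy = 75.5.
Deadweight loss = ½ × 74.0197 × 75.5 = 2794.24.

2794.24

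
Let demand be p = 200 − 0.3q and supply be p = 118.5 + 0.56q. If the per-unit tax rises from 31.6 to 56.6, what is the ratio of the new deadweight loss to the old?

Competitive equilibrium: 200 − 0.3q = 118.5 + 0.56q → q* = 94.7674, p* = 171.5698.
For a per-unit tax t: Δq = t/0.86, so DWL = ½·t·(t/0.86) = t²/1.72.
At t = 31.6: DWL = 580.558. At t = 56.6: DWL = 1862.535.
Ratio = (56.6/31.6)² = 3.208.

3.208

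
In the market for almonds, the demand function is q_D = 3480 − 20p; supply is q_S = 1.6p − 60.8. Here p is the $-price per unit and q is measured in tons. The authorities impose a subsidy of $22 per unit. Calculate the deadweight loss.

$358.52

In inverse form: demand p = 174 − 0.05q, supply p = 38 + 0.625q.
Competitive equilibrium: 174 − 0.05q = 38 + 0.625q → q* = 201.4815, p* = 163.9259.
The subsidy lowers effective supply by 22: p = 16 + 0.625q.
New quantity: 174 − 0.05q = 16 + 0.625q → q' = 234.0741.
Overproduction Δq = 234.0741 − 201.4815 = 32.5926; wedge = subsidy = 22.
The triangle = ½ × 32.5926 × 22 = $358.52.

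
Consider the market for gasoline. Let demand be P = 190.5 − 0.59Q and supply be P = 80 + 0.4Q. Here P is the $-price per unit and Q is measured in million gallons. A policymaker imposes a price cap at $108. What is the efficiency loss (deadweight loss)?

Competitive equilibrium: 190.5 − 0.59Q = 80 + 0.4Q → Q* = 111.6162, P* = 124.6465.
At the ceiling P = 108, quantity supplied = (108 − 80)/0.4 = 70.
Willingness to pay at Q' = 70: 190.5 − 0.59·70 = 149.2.
ΔQ = 111.6162 − 70 = 41.6162; wedge = 149.2 − 108 = 41.2.
DWL = ½ × 41.6162 × 41.2 = $857.29 million.

$857.29 million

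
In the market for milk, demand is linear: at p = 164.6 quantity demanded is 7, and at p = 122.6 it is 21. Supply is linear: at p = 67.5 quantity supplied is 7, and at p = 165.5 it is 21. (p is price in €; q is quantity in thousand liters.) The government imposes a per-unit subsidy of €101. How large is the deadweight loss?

Demand slope = (122.6 − 164.6)/(21 − 7) = −3, so p = 185.6 − 3q.
Supply slope = (165.5 − 67.5)/(21 − 7) = 7, so p = 18.5 + 7q.
Competitive equilibrium: 185.6 − 3q = 18.5 + 7q → q* = 16.71, p* = 135.47.
The subsidy lowers effective supply by 101: p = 7q − 82.5.
New quantity: 185.6 − 3q = 7q − 82.5 → q' = 26.81.
Overproduction Δq = 26.81 − 16.71 = 10.1; wedge = subsidy = 101.
Deadweight loss = ½ × 10.1 × 101 = €510.05 thousand.

€510.05 thousand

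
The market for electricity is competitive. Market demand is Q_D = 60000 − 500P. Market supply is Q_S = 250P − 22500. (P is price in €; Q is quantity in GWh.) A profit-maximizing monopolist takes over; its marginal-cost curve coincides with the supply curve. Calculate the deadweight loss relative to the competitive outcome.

In inverse form: demand P = 120 − 0.002Q, supply P = 90 + 0.004Q.
Competitive equilibrium: 120 − 0.002Q = 90 + 0.004Q → Q* = 5000, P* = 110.
Marginal revenue: MR = 120 − 0.004Q. Set MR = MC: 120 − 0.004Q = 90 + 0.004Q → Q_m = 3750.
Price P_m = 120 − 0.002·3750 = 112.5; MC(Q_m) = 90 + 0.004·3750 = 105.
Competitive Q* = 5000, so ΔQ = 1250; wedge = 112.5 − 105 = 7.5.
DWL = ½ × 1250 × 7.5 = €4687.50.

€4687.50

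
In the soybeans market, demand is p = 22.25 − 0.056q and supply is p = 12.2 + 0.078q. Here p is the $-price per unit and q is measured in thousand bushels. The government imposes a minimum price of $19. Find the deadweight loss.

Competitive equilibrium: 22.25 − 0.056q = 12.2 + 0.078q → q* = 75, p* = 18.05.
At the floor p = 19, quantity demanded = (22.25 − 19)/0.056 = 58.0357.
Sellers' marginal cost at q' = 58.0357: 12.2 + 0.078·58.0357 = 16.7268.
Δq = 75 − 58.0357 = 16.9643; wedge = 19 − 16.7268 = 2.2732.
DWL = ½ × 16.9643 × 2.2732 = $19.28 thousand.

$19.28 thousand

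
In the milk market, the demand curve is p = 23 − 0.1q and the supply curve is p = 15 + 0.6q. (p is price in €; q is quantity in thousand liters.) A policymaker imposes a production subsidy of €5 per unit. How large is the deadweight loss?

Competitive equilibrium: 23 − 0.1q = 15 + 0.6q → q* = 11.4286, p* = 21.8571.
The subsidy lowers effective supply by 5: p = 10 + 0.6q.
New quantity: 23 − 0.1q = 10 + 0.6q → q' = 18.5714.
Overproduction Δq = 18.5714 − 11.4286 = 7.1428; wedge = subsidy = 5.
DWL = ½ × 7.1428 × 5 = €17.86 thousand.

€17.86 thousand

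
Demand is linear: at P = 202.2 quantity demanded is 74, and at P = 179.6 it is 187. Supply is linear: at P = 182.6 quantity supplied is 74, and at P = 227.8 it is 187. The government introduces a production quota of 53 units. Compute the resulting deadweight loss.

Demand slope = (179.6 − 202.2)/(187 − 74) = −0.2, so P = 217 − 0.2Q.
Supply slope = (227.8 − 182.6)/(187 − 74) = 0.4, so P = 153 + 0.4Q.
Competitive equilibrium: 217 − 0.2Q = 153 + 0.4Q → Q* = 106.6667, P* = 195.6667.
At Q = 53: demand price = 217 − 0.2·53 = 206.4; supply price = 153 + 0.4·53 = 174.2.
ΔQ = 106.6667 − 53 = 53.6667; wedge = 206.4 − 174.2 = 32.2.
The triangle = ½ × 53.6667 × 32.2 = 864.03.

864.03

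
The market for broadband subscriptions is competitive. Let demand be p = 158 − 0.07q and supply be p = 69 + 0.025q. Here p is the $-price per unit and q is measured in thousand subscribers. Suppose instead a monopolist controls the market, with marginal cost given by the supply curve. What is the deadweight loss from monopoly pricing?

Competitive equilibrium: 158 − 0.07q = 69 + 0.025q → q* = 936.84211, p* = 92.42105.
Marginal revenue: MR = 158 − 0.14q. Set MR = MC: 158 − 0.14q = 69 + 0.025q → q_m = 539.39394.
Price p_m = 158 − 0.07·539.39394 = 120.24242; MC(q_m) = 69 + 0.025·539.39394 = 82.48485.
Competitive q* = 936.84211, so Δq = 397.44817; wedge = 120.24242 − 82.48485 = 37.75757.
The triangle = ½ × 397.44817 × 37.75757 = $7503.34 thousand.

$7503.34 thousand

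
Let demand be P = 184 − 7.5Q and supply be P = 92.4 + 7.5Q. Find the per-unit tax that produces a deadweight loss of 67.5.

45

Competitive equilibrium: 184 − 7.5Q = 92.4 + 7.5Q → Q* = 6.1067, P* = 138.2.
A tax t gives ΔQ = t/15 and wedge t, so DWL = t²/30.
t²/30 = 67.5 → t² = 2025 → t = 45.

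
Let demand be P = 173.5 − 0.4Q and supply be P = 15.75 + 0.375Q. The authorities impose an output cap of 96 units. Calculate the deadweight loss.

Competitive equilibrium: 173.5 − 0.4Q = 15.75 + 0.375Q → Q* = 203.5484, P* = 92.0806.
At Q = 96: demand price = 173.5 − 0.4·96 = 135.1; supply price = 15.75 + 0.375·96 = 51.75.
ΔQ = 203.5484 − 96 = 107.5484; wedge = 135.1 − 51.75 = 83.35.
The triangle = ½ × 107.5484 × 83.35 = 4482.08.

4482.08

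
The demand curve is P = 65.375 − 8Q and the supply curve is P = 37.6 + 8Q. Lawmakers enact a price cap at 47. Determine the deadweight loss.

Competitive equilibrium: 65.375 − 8Q = 37.6 + 8Q → Q* = 1.7359, P* = 51.4875.
At the ceiling P = 47, quantity supplied = (47 − 37.6)/8 = 1.175.
Willingness to pay at Q' = 1.175: 65.375 − 8·1.175 = 55.975.
ΔQ = 1.7359 − 1.175 = 0.5609; wedge = 55.975 − 47 = 8.975.
Deadweight loss = ½ × 0.5609 × 8.975 = 2.52.

2.52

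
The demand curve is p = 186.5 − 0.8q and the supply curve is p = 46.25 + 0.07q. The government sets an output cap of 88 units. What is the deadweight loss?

Competitive equilibrium: 186.5 − 0.8q = 46.25 + 0.07q → q* = 161.2069, p* = 57.5345.
At q = 88: demand price = 186.5 − 0.8·88 = 116.1; supply price = 46.25 + 0.07·88 = 52.41.
Δq = 161.2069 − 88 = 73.2069; wedge = 116.1 − 52.41 = 63.69.
Deadweight loss = ½ × 73.2069 × 63.69 = 2331.27.

2331.27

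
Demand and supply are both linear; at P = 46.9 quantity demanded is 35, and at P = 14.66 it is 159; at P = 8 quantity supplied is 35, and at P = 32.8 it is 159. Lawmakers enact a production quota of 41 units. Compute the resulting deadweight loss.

Demand slope = (14.66 − 46.9)/(159 − 35) = −0.26, so P = 56 − 0.26Q.
Supply slope = (32.8 − 8)/(159 − 35) = 0.2, so P = 1 + 0.2Q.
Competitive equilibrium: 56 − 0.26Q = 1 + 0.2Q → Q* = 119.5652, P* = 24.913.
At Q = 41: demand price = 56 − 0.26·41 = 45.34; supply price = 1 + 0.2·41 = 9.2.
ΔQ = 119.5652 − 41 = 78.5652; wedge = 45.34 − 9.2 = 36.14.
Welfare loss = ½ × 78.5652 × 36.14 = 1419.67.

1419.67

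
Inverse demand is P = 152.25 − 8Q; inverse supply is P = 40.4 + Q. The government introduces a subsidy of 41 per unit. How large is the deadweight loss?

Competitive equilibrium: 152.25 − 8Q = 40.4 + Q → Q* = 12.4278, P* = 52.8278.
The subsidy lowers effective supply by 41: P = Q − 0.6.
New quantity: 152.25 − 8Q = Q − 0.6 → Q' = 16.9833.
Overproduction ΔQ = 16.9833 − 12.4278 = 4.5555; wedge = subsidy = 41.
The triangle = ½ × 4.5555 × 41 = 93.39.

93.39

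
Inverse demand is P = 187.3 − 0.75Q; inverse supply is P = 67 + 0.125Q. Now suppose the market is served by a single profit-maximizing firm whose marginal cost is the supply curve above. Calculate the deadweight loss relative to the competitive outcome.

1761.61

Competitive equilibrium: 187.3 − 0.75Q = 67 + 0.125Q → Q* = 137.48571, P* = 84.18571.
Marginal revenue: MR = 187.3 − 1.5Q. Set MR = MC: 187.3 − 1.5Q = 67 + 0.125Q → Q_m = 74.03077.
Price P_m = 187.3 − 0.75·74.03077 = 131.77692; MC(Q_m) = 67 + 0.125·74.03077 = 76.25385.
Competitive Q* = 137.48571, so ΔQ = 63.45494; wedge = 131.77692 − 76.25385 = 55.52307.
Welfare loss = ½ × 63.45494 × 55.52307 = 1761.61.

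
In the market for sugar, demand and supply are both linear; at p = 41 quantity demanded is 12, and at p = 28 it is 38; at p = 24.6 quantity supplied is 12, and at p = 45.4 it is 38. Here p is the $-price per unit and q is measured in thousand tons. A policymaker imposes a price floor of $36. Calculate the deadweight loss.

$4.45 thousand

Demand slope = (28 − 41)/(38 − 12) = −0.5, so p = 47 − 0.5q.
Supply slope = (45.4 − 24.6)/(38 − 12) = 0.8, so p = 15 + 0.8q.
Competitive equilibrium: 47 − 0.5q = 15 + 0.8q → q* = 24.6154, p* = 34.6923.
At the floor p = 36, quantity demanded = (47 − 36)/0.5 = 22.
Sellers' marginal cost at q' = 22: 15 + 0.8·22 = 32.6.
Δq = 24.6154 − 22 = 2.6154; wedge = 36 − 32.6 = 3.4.
DWL = ½ × 2.6154 × 3.4 = $4.45 thousand.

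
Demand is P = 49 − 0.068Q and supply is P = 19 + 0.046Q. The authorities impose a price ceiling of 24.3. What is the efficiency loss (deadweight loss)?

Competitive equilibrium: 49 − 0.068Q = 19 + 0.046Q → Q* = 263.1579, P* = 31.1053.
At the ceiling P = 24.3, quantity supplied = (24.3 − 19)/0.046 = 115.2174.
Willingness to pay at Q' = 115.2174: 49 − 0.068·115.2174 = 41.1652.
ΔQ = 263.1579 − 115.2174 = 147.9405; wedge = 41.1652 − 24.3 = 16.8652.
Deadweight loss = ½ × 147.9405 × 16.8652 = 1247.52.

1247.52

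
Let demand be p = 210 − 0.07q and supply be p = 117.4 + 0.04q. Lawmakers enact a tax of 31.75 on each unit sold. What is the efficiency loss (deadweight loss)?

4582.10

Competitive equilibrium: 210 − 0.07q = 117.4 + 0.04q → q* = 841.8182, p* = 151.0727.
With the tax, the buyer price exceeds the seller price by 31.75: (210 − 0.07q) − (117.4 + 0.04q) = 31.75 → q' = 553.1818.
Δq = 841.8182 − 553.1818 = 288.6364; the wedge equals the tax, 31.75.
The triangle = ½ × 288.6364 × 31.75 = 4582.10.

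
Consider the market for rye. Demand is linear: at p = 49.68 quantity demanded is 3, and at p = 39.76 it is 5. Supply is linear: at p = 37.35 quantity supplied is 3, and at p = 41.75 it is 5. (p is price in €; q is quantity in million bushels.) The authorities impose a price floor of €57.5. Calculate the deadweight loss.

Demand slope = (39.76 − 49.68)/(5 − 3) = −4.96, so p = 64.56 − 4.96q.
Supply slope = (41.75 − 37.35)/(5 − 3) = 2.2, so p = 30.75 + 2.2q.
Competitive equilibrium: 64.56 − 4.96q = 30.75 + 2.2q → q* = 4.7221, p* = 41.1385.
At the floor p = 57.5, quantity demanded = (64.56 − 57.5)/4.96 = 1.4234.
Sellers' marginal cost at q' = 1.4234: 30.75 + 2.2·1.4234 = 33.8815.
Δq = 4.7221 − 1.4234 = 3.2987; wedge = 57.5 − 33.8815 = 23.6185.
Welfare loss = ½ × 3.2987 × 23.6185 = €38.96 million.

€38.96 million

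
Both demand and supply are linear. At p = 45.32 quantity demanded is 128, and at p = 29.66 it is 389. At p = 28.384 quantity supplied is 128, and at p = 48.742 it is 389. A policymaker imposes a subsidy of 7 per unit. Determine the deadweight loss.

177.54

Demand slope = (29.66 − 45.32)/(389 − 128) = −0.06, so p = 53 − 0.06q.
Supply slope = (48.742 − 28.384)/(389 − 128) = 0.078, so p = 18.4 + 0.078q.
Competitive equilibrium: 53 − 0.06q = 18.4 + 0.078q → q* = 250.7246, p* = 37.9565.
The subsidy lowers effective supply by 7: p = 11.4 + 0.078q.
New quantity: 53 − 0.06q = 11.4 + 0.078q → q' = 301.4493.
Overproduction Δq = 301.4493 − 250.7246 = 50.7247; wedge = subsidy = 7.
The triangle = ½ × 50.7247 × 7 = 177.54.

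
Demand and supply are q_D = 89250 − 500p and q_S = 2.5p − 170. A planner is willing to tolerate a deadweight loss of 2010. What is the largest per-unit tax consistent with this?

40.2

In inverse form: demand p = 178.5 − 0.002q, supply p = 68 + 0.4q.
Competitive equilibrium: 178.5 − 0.002q = 68 + 0.4q → q* = 274.8756, p* = 177.9502.
A tax t gives Δq = t/0.402 and wedge t, so DWL = t²/0.804.
t²/0.804 = 2010 → t² = 1616.04 → t = 40.2.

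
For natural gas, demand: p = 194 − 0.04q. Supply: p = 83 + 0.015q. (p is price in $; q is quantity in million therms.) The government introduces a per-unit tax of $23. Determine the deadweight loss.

Competitive equilibrium: 194 − 0.04q = 83 + 0.015q → q* = 2018.1818, p* = 113.2727.
With the tax, the buyer price exceeds the seller price by 23: (194 − 0.04q) − (83 + 0.015q) = 23 → q' = 1600.
Δq = 2018.1818 − 1600 = 418.1818; the wedge equals the tax, 23.
The triangle = ½ × 418.1818 × 23 = $4809.09 million.

$4809.09 million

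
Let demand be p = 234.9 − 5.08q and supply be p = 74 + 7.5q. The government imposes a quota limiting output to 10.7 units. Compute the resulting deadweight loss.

27.48

Competitive equilibrium: 234.9 − 5.08q = 74 + 7.5q → q* = 12.7901, p* = 169.9261.
At q = 10.7: demand price = 234.9 − 5.08·10.7 = 180.544; supply price = 74 + 7.5·10.7 = 154.25.
Δq = 12.7901 − 10.7 = 2.0901; wedge = 180.544 − 154.25 = 26.294.
Deadweight loss = ½ × 2.0901 × 26.294 = 27.48.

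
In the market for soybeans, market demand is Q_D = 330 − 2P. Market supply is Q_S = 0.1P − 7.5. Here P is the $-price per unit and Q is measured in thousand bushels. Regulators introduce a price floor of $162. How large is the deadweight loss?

$34.71 thousand

In inverse form: demand P = 165 − 0.5Q, supply P = 75 + 10Q.
Competitive equilibrium: 165 − 0.5Q = 75 + 10Q → Q* = 8.5714, P* = 160.7143.
At the floor P = 162, quantity demanded = (165 − 162)/0.5 = 6.
Sellers' marginal cost at Q' = 6: 75 + 10·6 = 135.
ΔQ = 8.5714 − 6 = 2.5714; wedge = 162 − 135 = 27.
Welfare loss = ½ × 2.5714 × 27 = $34.71 thousand.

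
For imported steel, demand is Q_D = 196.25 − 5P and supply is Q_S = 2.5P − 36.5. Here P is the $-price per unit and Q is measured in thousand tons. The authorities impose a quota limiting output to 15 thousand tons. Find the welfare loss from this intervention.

$204.10 thousand

In inverse form: demand P = 39.25 − 0.2Q, supply P = 14.6 + 0.4Q.
Competitive equilibrium: 39.25 − 0.2Q = 14.6 + 0.4Q → Q* = 41.0833, P* = 31.0333.
At Q = 15: demand price = 39.25 − 0.2·15 = 36.25; supply price = 14.6 + 0.4·15 = 20.6.
ΔQ = 41.0833 − 15 = 26.0833; wedge = 36.25 − 20.6 = 15.65.
The triangle = ½ × 26.0833 × 15.65 = $204.10 thousand.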